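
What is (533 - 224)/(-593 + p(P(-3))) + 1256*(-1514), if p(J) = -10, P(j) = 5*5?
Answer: -382218487/201 ≈ -1.9016e+6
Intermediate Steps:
P(j) = 25
(533 - 224)/(-593 + p(P(-3))) + 1256*(-1514) = (533 - 224)/(-593 - 10) + 1256*(-1514) = 309/(-603) - 1901584 = 309*(-1/603) - 1901584 = -103/201 - 1901584 = -382218487/201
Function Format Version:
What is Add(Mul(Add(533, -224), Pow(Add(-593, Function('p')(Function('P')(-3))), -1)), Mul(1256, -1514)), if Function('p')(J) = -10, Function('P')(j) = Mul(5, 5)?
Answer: Rational(-382218487, 201) ≈ -1.9016e+6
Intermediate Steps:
Function('P')(j) = 25
Add(Mul(Add(533, -224), Pow(Add(-593, Function('p')(Function('P')(-3))), -1)), Mul(1256, -1514)) = Add(Mul(Add(533, -224), Pow(Add(-593, -10), -1)), Mul(1256, -1514)) = Add(Mul(309, Pow(-603, -1)), -1901584) = Add(Mul(309, Rational(-1, 603)), -1901584) = Add(Rational(-103, 201), -1901584) = Rational(-382218487, 201)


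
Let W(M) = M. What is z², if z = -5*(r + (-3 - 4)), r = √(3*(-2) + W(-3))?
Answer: 1000 - 1050*I ≈ 1000.0 - 1050.0*I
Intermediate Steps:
r = 3*I (r = √(3*(-2) - 3) = √(-6 - 3) = √(-9) = 3*I ≈ 3.0*I)
z = 35 - 15*I (z = -5*(3*I + (-3 - 4)) = -5*(3*I - 7) = -5*(-7 + 3*I) = 35 - 15*I ≈ 35.0 - 15.0*I)
z² = (35 - 15*I)²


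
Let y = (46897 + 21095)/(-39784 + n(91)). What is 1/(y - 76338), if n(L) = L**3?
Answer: -237929/18163001338 ≈ -1.3100e-5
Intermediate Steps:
y = 22664/237929 (y = (46897 + 21095)/(-39784 + 91**3) = 67992/(-39784 + 753571) = 67992/713787 = 67992*(1/713787) = 22664/237929 ≈ 0.095255)
1/(y - 76338) = 1/(22664/237929 - 76338) = 1/(-18163001338/237929) = -237929/18163001338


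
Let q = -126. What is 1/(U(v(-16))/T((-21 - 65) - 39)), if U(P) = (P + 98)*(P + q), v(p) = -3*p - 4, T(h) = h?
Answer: 125/11644 ≈ 0.010735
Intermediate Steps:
v(p) = -4 - 3*p
U(P) = (-126 + P)*(98 + P) (U(P) = (P + 98)*(P - 126) = (98 + P)*(-126 + P) = (-126 + P)*(98 + P))
1/(U(v(-16))/T((-21 - 65) - 39)) = 1/((-12348 + (-4 - 3*(-16))² - 28*(-4 - 3*(-16)))/((-21 - 65) - 39)) = 1/((-12348 + (-4 + 48)² - 28*(-4 + 48))/(-86 - 39)) = 1/((-12348 + 44² - 28*44)/(-125)) = 1/((-12348 + 1936 - 1232)*(-1/125)) = 1/(-11644*(-1/125)) = 1/(11644/125) = 125/11644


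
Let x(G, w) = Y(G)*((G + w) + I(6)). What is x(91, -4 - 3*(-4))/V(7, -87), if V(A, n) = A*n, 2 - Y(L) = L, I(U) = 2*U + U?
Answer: 3471/203 ≈ 17.099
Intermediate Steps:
I(U) = 3*U
Y(L) = 2 - L
x(G, w) = (2 - G)*(18 + G + w) (x(G, w) = (2 - G)*((G + w) + 3*6) = (2 - G)*((G + w) + 18) = (2 - G)*(18 + G + w))
x(91, -4 - 3*(-4))/V(7, -87) = (-(-2 + 91)*(18 + 91 + (-4 - 3*(-4))))/((7*(-87))) = -1*89*(18 + 91 + (-4 + 12))/(-609) = -1*89*(18 + 91 + 8)*(-1/609) = -1*89*117*(-1/609) = -10413*(-1/609) = 3471/203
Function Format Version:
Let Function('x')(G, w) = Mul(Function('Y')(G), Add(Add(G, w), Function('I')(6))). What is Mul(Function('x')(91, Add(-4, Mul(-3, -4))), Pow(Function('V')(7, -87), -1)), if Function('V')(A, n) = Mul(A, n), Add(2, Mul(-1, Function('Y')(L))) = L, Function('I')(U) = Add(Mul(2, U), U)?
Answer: Rational(3471, 203) ≈ 17.099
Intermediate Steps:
Function('I')(U) = Mul(3, U)
Function('Y')(L) = Add(2, Mul(-1, L))
Function('x')(G, w) = Mul(Add(2, Mul(-1, G)), Add(18, G, w)) (Function('x')(G, w) = Mul(Add(2, Mul(-1, G)), Add(Add(G, w), Mul(3, 6))) = Mul(Add(2, Mul(-1, G)), Add(Add(G, w), 18)) = Mul(Add(2, Mul(-1, G)), Add(18, G, w)))
Mul(Function('x')(91, Add(-4, Mul(-3, -4))), Pow(Function('V')(7, -87), -1)) = Mul(Mul(-1, Add(-2, 91), Add(18, 91, Add(-4, Mul(-3, -4)))), Pow(Mul(7, -87), -1)) = Mul(Mul(-1, 89, Add(18, 91, Add(-4, 12))), Pow(-609, -1)) = Mul(Mul(-1, 89, Add(18, 91, 8)), Rational(-1, 609)) = Mul(Mul(-1, 89, 117), Rational(-1, 609)) = Mul(-10413, Rational(-1, 609)) = Rational(3471, 203)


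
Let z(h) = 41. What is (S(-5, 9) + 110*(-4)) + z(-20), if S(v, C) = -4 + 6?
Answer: -397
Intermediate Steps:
S(v, C) = 2
(S(-5, 9) + 110*(-4)) + z(-20) = (2 + 110*(-4)) + 41 = (2 - 440) + 41 = -438 + 41 = -397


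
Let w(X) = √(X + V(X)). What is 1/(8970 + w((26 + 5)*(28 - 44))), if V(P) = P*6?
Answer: 4485/40232186 - I*√217/20116093 ≈ 0.00011148 - 7.323e-7*I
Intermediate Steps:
V(P) = 6*P
w(X) = √7*√X (w(X) = √(X + 6*X) = √(7*X) = √7*√X)
1/(8970 + w((26 + 5)*(28 - 44))) = 1/(8970 + √7*√((26 + 5)*(28 - 44))) = 1/(8970 + √7*√(31*(-16))) = 1/(8970 + √7*√(-496)) = 1/(8970 + √7*(4*I*√31)) = 1/(8970 + 4*I*√217)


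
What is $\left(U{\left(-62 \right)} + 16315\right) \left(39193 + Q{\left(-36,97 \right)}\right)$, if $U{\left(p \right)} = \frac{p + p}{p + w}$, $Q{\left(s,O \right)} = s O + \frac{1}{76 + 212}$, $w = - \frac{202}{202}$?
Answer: $\frac{10569463153441}{18144} \approx 5.8253 \cdot 10^{8}$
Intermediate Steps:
$w = -1$ ($w = \left(-202\right) \frac{1}{202} = -1$)
$Q{\left(s,O \right)} = \frac{1}{288} + O s$ ($Q{\left(s,O \right)} = O s + \frac{1}{288} = \frac{1}{288} + O s$)
$U{\left(p \right)} = \frac{2 p}{-1 + p}$ ($U{\left(p \right)} = \frac{p + p}{p - 1} = \frac{2 p}{-1 + p}$)
$\left(U{\left(-62 \right)} + 16315\right) \left(39193 + Q{\left(-36,97 \right)}\right) = \left(2 \left(-62\right) \frac{1}{-1 - 62} + 16315\right) \left(39193 + \left(\frac{1}{288} + 97 \left(-36\right)\right)\right) = \left(2 \left(-62\right) \frac{1}{-63} + 16315\right) \left(39193 + \left(\frac{1}{288} - 3492\right)\right) = \left(2 \left(-62\right) \left(- \frac{1}{63}\right) + 16315\right) \left(39193 - \frac{1005695}{288}\right) = \left(\frac{124}{63} + 16315\right) \frac{10281889}{288} = \frac{1027969}{63} \cdot \frac{10281889}{288} = \frac{10569463153441}{18144}$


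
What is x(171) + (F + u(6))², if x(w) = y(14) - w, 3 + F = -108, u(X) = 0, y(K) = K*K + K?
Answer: 12360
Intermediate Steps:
y(K) = K + K² (y(K) = K² + K = K + K²)
F = -111 (F = -3 - 108 = -111)
x(w) = 210 - w (x(w) = 14*(1 + 14) - w = 14*15 - w = 210 - w)
x(171) + (F + u(6))² = (210 - 1*171) + (-111 + 0)² = (210 - 171) + (-111)² = 39 + 12321 = 12360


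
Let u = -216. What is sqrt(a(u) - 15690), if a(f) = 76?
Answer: I*sqrt(15614) ≈ 124.96*I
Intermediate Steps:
sqrt(a(u) - 15690) = sqrt(76 - 15690) = sqrt(-15614) = I*sqrt(15614)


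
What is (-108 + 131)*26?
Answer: 598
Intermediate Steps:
(-108 + 131)*26 = 23*26 = 598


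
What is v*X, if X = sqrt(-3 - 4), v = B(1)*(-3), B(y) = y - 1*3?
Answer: 6*I*sqrt(7) ≈ 15.875*I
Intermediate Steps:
B(y) = -3 + y (B(y) = y - 3 = -3 + y)
v = 6 (v = (-3 + 1)*(-3) = -2*(-3) = 6)
X = I*sqrt(7) (X = sqrt(-7) = I*sqrt(7) ≈ 2.6458*I)
v*X = 6*(I*sqrt(7)) = 6*I*sqrt(7)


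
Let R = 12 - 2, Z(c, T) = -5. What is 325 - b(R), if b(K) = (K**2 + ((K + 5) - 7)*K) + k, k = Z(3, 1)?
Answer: 150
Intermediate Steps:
k = -5
R = 10
b(K) = -5 + K**2 + K*(-2 + K) (b(K) = (K**2 + ((K + 5) - 7)*K) - 5 = (K**2 + ((5 + K) - 7)*K) - 5 = (K**2 + (-2 + K)*K) - 5 = (K**2 + K*(-2 + K)) - 5 = -5 + K**2 + K*(-2 + K))
325 - b(R) = 325 - (-5 - 2*10 + 2*10**2) = 325 - (-5 - 20 + 2*100) = 325 - (-5 - 20 + 200) = 325 - 1*175 = 325 - 175 = 150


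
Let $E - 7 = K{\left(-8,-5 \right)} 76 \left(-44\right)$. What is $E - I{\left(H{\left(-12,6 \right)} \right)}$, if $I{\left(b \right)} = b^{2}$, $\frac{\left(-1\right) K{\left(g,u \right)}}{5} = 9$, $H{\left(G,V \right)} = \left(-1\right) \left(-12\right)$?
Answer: $150343$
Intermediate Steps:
$H{\left(G,V \right)} = 12$
$K{\left(g,u \right)} = -45$ ($K{\left(g,u \right)} = \left(-5\right) 9 = -45$)
$E = 150487$ ($E = 7 + \left(-45\right) 76 \left(-44\right) = 7 - -150480 = 7 + 150480 = 150487$)
$E - I{\left(H{\left(-12,6 \right)} \right)} = 150487 - 12^{2} = 150487 - 144 = 150343$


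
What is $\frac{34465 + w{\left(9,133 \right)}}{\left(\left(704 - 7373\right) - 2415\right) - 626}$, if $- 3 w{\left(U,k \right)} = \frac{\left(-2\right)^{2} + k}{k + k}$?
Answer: $- \frac{27502933}{7748580} \approx -3.5494$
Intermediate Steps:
$w{\left(U,k \right)} = - \frac{4 + k}{6 k}$ ($w{\left(U,k \right)} = - \frac{\left(\left(-2\right)^{2} + k\right) \frac{1}{k + k}}{3} = - \frac{\left(4 + k\right) \frac{1}{2 k}}{3} = - \frac{\frac{1}{2} \frac{1}{k} \left(4 + k\right)}{3} = - \frac{4 + k}{6 k}$)
$\frac{34465 + w{\left(9,133 \right)}}{\left(\left(704 - 7373\right) - 2415\right) - 626} = \frac{34465 + \frac{-4 - 133}{6 \cdot 133}}{\left(\left(704 - 7373\right) - 2415\right) - 626} = \frac{34465 + \frac{1}{6} \cdot \frac{1}{133} \left(-4 - 133\right)}{\left(-6669 - 2415\right) - 626} = \frac{34465 + \frac{1}{6} \cdot \frac{1}{133} \left(-137\right)}{-9084 - 626} = \frac{34465 - \frac{137}{798}}{-9710} = \frac{27502933}{798} \left(- \frac{1}{9710}\right) = - \frac{27502933}{7748580}$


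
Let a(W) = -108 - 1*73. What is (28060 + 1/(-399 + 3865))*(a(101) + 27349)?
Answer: 1321124974224/1733 ≈ 7.6233e+8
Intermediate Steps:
a(W) = -181 (a(W) = -108 - 73 = -181)
(28060 + 1/(-399 + 3865))*(a(101) + 27349) = (28060 + 1/(-399 + 3865))*(-181 + 27349) = (28060 + 1/3466)*27168 = (97255961/3466)*27168 = 1321124974224/1733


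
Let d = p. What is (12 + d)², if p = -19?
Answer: 49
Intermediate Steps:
d = -19
(12 + d)² = (12 - 19)² = (-7)² = 49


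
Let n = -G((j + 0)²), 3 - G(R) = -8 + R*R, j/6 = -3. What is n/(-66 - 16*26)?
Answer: -104965/482 ≈ -217.77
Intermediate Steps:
j = -18 (j = 6*(-3) = -18)
G(R) = 11 - R² (G(R) = 3 - (-8 + R*R) = 3 - (-8 + R²) = 3 + (8 - R²) = 11 - R²)
n = 104965 (n = -(11 - ((-18 + 0)²)²) = -(11 - ((-18)²)²) = -(11 - 1*324²) = -(11 - 1*104976) = -(11 - 104976) = -1*(-104965) = 104965)
n/(-66 - 16*26) = 104965/(-66 - 16*26) = 104965/(-66 - 416) = 104965/(-482) = 104965*(-1/482) = -104965/482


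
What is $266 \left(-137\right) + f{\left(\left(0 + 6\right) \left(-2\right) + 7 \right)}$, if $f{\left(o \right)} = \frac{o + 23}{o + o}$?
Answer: $- \frac{182219}{5} \approx -36444.0$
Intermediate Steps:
$f{\left(o \right)} = \frac{23 + o}{2 o}$
$266 \left(-137\right) + f{\left(\left(0 + 6\right) \left(-2\right) + 7 \right)} = 266 \left(-137\right) + \frac{23 + \left(\left(0 + 6\right) \left(-2\right) + 7\right)}{2 \left(\left(0 + 6\right) \left(-2\right) + 7\right)} = -36442 + \frac{23 + \left(6 \left(-2\right) + 7\right)}{2 \left(6 \left(-2\right) + 7\right)} = -36442 + \frac{23 + \left(-12 + 7\right)}{2 \left(-12 + 7\right)} = -36442 + \frac{23 - 5}{2 \left(-5\right)} = -36442 + \frac{1}{2} \left(- \frac{1}{5}\right) 18 = -36442 - \frac{9}{5} = - \frac{182219}{5}$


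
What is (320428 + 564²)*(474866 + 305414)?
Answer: 498227506720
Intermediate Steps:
(320428 + 564²)*(474866 + 305414) = (320428 + 318096)*780280 = 638524*780280 = 498227506720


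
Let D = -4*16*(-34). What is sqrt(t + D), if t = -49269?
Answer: I*sqrt(47093) ≈ 217.01*I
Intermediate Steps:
D = 2176 (D = -64*(-34) = 2176)
sqrt(t + D) = sqrt(-49269 + 2176) = sqrt(-47093) = I*sqrt(47093)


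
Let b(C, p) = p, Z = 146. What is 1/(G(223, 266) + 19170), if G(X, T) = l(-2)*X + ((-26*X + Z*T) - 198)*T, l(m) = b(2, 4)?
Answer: 1/8755502 ≈ 1.1421e-7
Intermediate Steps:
l(m) = 4
G(X, T) = 4*X + T*(-198 - 26*X + 146*T) (G(X, T) = 4*X + ((-26*X + 146*T) - 198)*T = 4*X + (-198 - 26*X + 146*T)*T = 4*X + T*(-198 - 26*X + 146*T))
1/(G(223, 266) + 19170) = 1/((-198*266 + 4*223 + 146*266² - 26*266*223) + 19170) = 1/((-52668 + 892 + 146*70756 - 1542268) + 19170) = 1/((-52668 + 892 + 10330376 - 1542268) + 19170) = 1/(8736332 + 19170) = 1/8755502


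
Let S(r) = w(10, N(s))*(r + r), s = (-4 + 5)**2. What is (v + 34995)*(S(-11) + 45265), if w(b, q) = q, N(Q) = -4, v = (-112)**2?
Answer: 2156036267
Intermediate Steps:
v = 12544
s = 1 (s = 1**2 = 1)
S(r) = -8*r (S(r) = -4*(r + r) = -8*r)
(v + 34995)*(S(-11) + 45265) = (12544 + 34995)*(-8*(-11) + 45265) = 47539*(88 + 45265) = 47539*45353 = 2156036267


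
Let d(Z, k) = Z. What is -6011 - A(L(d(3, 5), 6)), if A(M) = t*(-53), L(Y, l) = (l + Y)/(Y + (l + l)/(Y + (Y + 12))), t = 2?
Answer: -5905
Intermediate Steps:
L(Y, l) = (Y + l)/(Y + 2*l/(12 + 2*Y)) (L(Y, l) = (Y + l)/(Y + (2*l)/(Y + (12 + Y))) = (Y + l)/(Y + (2*l)/(12 + 2*Y)) = (Y + l)/(Y + 2*l/(12 + 2*Y)))
A(M) = -106 (A(M) = 2*(-53) = -106)
-6011 - A(L(d(3, 5), 6)) = -6011 - 1*(-106) = -6011 + 106 = -5905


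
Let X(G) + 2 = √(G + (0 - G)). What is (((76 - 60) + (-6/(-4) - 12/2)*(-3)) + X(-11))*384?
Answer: 10560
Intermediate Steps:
X(G) = -2 (X(G) = -2 + √(G + (0 - G)) = -2 + √(G - G) = -2 + √0 = -2 + 0 = -2)
(((76 - 60) + (-6/(-4) - 12/2)*(-3)) + X(-11))*384 = (((76 - 60) + (-6/(-4) - 12/2)*(-3)) - 2)*384 = ((16 + (-6*(-¼) - 12*½)*(-3)) - 2)*384 = ((16 + (3/2 - 6)*(-3)) - 2)*384 = ((16 - 9/2*(-3)) - 2)*384 = ((16 + 27/2) - 2)*384 = (59/2 - 2)*384 = (55/2)*384 = 10560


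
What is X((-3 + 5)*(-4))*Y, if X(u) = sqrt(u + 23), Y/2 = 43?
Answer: 86*sqrt(15) ≈ 333.08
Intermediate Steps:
Y = 86 (Y = 2*43 = 86)
X(u) = sqrt(23 + u)
X((-3 + 5)*(-4))*Y = sqrt(23 + (-3 + 5)*(-4))*86 = sqrt(23 + 2*(-4))*86 = sqrt(23 - 8)*86 = sqrt(15)*86 = 86*sqrt(15)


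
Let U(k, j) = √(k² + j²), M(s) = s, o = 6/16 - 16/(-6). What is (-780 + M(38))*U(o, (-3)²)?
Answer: -371*√51985/12 ≈ -7049.1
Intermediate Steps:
o = 73/24 (o = 6*(1/16) - 16*(-⅙) = 3/8 + 8/3 = 73/24 ≈ 3.0417)
U(k, j) = √(j² + k²)
(-780 + M(38))*U(o, (-3)²) = (-780 + 38)*√(((-3)²)² + (73/24)²) = -742*√(9² + 5329/576) = -742*√(81 + 5329/576) = -371*√51985/12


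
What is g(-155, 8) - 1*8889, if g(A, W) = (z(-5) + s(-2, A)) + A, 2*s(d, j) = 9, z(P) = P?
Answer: -18089/2 ≈ -9044.5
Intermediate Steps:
s(d, j) = 9/2 (s(d, j) = (½)*9 = 9/2)
g(A, W) = -½ + A (g(A, W) = (-5 + 9/2) + A = -½ + A)
g(-155, 8) - 1*8889 = (-½ - 155) - 1*8889 = -311/2 - 8889 = -18089/2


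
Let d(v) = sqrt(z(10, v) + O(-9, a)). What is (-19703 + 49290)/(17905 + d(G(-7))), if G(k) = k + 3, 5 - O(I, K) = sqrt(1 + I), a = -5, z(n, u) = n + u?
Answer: 29587/(17905 + sqrt(11 - 2*I*sqrt(2))) ≈ 1.6521 + 3.9022e-5*I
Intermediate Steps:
O(I, K) = 5 - sqrt(1 + I)
G(k) = 3 + k
d(v) = sqrt(15 + v - 2*I*sqrt(2)) (d(v) = sqrt((10 + v) + (5 - sqrt(1 - 9))) = sqrt((10 + v) + (5 - sqrt(-8))) = sqrt((10 + v) + (5 - 2*I*sqrt(2))) = sqrt(15 + v - 2*I*sqrt(2)))
(-19703 + 49290)/(17905 + d(G(-7))) = (-19703 + 49290)/(17905 + sqrt(15 + (3 - 7) - 2*I*sqrt(2))) = 29587/(17905 + sqrt(15 - 4 - 2*I*sqrt(2))) = 29587/(17905 + sqrt(11 - 2*I*sqrt(2)))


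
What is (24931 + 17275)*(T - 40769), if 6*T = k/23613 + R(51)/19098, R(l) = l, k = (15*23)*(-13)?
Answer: -258655898978905601/150320358 ≈ -1.7207e+9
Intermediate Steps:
k = -4485 (k = 345*(-13) = -4485)
T = -9383363/300640716 (T = (-4485/23613 + 51/19098)/6 = (-4485*1/23613 + 51*(1/19098))/6 = (-1495/7871 + 17/6366)/6 = (⅙)*(-9383363/50106786) = -9383363/300640716 ≈ -0.031211)
(24931 + 17275)*(T - 40769) = (24931 + 17275)*(-9383363/300640716 - 40769) = 42206*(-12256830733967/300640716) = -258655898978905601/150320358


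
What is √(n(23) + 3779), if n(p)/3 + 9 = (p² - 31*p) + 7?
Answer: √3221 ≈ 56.754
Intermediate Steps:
n(p) = -6 - 93*p + 3*p² (n(p) = -27 + 3*((p² - 31*p) + 7) = -27 + 3*(7 + p² - 31*p) = -27 + (21 - 93*p + 3*p²) = -6 - 93*p + 3*p²)
√(n(23) + 3779) = √((-6 - 93*23 + 3*23²) + 3779) = √((-6 - 2139 + 3*529) + 3779) = √((-6 - 2139 + 1587) + 3779) = √(-558 + 3779) = √3221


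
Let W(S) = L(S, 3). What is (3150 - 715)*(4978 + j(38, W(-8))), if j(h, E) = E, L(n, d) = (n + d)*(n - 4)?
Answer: 12267530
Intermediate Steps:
L(n, d) = (-4 + n)*(d + n) (L(n, d) = (d + n)*(-4 + n) = (-4 + n)*(d + n))
W(S) = -12 + S² - S (W(S) = S² - 4*3 - 4*S + 3*S = S² - 12 - 4*S + 3*S = -12 + S² - S)
(3150 - 715)*(4978 + j(38, W(-8))) = (3150 - 715)*(4978 + (-12 + (-8)² - 1*(-8))) = 2435*(4978 + (-12 + 64 + 8)) = 2435*(4978 + 60) = 2435*5038 = 12267530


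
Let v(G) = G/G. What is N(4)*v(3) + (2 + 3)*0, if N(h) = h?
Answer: 4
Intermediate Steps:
v(G) = 1
N(4)*v(3) + (2 + 3)*0 = 4*1 + (2 + 3)*0 = 4 + 5*0 = 4 + 0 = 4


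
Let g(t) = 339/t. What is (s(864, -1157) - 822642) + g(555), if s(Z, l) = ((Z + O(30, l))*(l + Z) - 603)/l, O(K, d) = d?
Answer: -176098046659/214045 ≈ -8.2272e+5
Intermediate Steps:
s(Z, l) = (-603 + (Z + l)**2)/l (s(Z, l) = ((Z + l)*(l + Z) - 603)/l = ((Z + l)*(Z + l) - 603)/l = ((Z + l)**2 - 603)/l = (-603 + (Z + l)**2)/l)
(s(864, -1157) - 822642) + g(555) = ((-1157 - 603/(-1157) + 2*864 + 864**2/(-1157)) - 822642) + 339/555 = ((-1157 - 603*(-1/1157) + 1728 + 746496*(-1/1157)) - 822642) + 339*(1/555) = ((-1157 + 603/1157 + 1728 - 746496/1157) - 822642) + 113/185 = (-85246/1157 - 822642) + 113/185 = -951882040/1157 + 113/185 = -176098046659/214045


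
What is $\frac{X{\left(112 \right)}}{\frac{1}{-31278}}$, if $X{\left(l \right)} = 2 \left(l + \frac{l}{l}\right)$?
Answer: $-7068828$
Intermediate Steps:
$X{\left(l \right)} = 2 + 2 l$ ($X{\left(l \right)} = 2 \left(l + 1\right) = 2 \left(1 + l\right) = 2 + 2 l$)
$\frac{X{\left(112 \right)}}{\frac{1}{-31278}} = \frac{2 + 2 \cdot 112}{\frac{1}{-31278}} = \frac{2 + 224}{- \frac{1}{31278}} = 226 \left(-31278\right) = -7068828$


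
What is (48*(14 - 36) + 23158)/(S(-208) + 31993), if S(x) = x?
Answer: 22102/31785 ≈ 0.69536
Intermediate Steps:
(48*(14 - 36) + 23158)/(S(-208) + 31993) = (48*(14 - 36) + 23158)/(-208 + 31993) = (48*(-22) + 23158)/31785 = (-1056 + 23158)*(1/31785) = 22102*(1/31785) = 22102/31785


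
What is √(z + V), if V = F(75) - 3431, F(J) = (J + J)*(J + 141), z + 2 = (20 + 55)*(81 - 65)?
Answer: √30167 ≈ 173.69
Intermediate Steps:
z = 1198 (z = -2 + (20 + 55)*(81 - 65) = -2 + 75*16 = -2 + 1200 = 1198)
F(J) = 2*J*(141 + J) (F(J) = (2*J)*(141 + J) = 2*J*(141 + J))
V = 28969 (V = 2*75*(141 + 75) - 3431 = 2*75*216 - 3431 = 32400 - 3431 = 28969)
√(z + V) = √(1198 + 28969) = √30167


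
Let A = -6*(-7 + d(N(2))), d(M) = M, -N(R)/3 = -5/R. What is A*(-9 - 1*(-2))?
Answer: 21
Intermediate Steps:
N(R) = 15/R (N(R) = -(-15)/R = 15/R)
A = -3 (A = -6*(-7 + 15/2) = -6*1/2 = -3)
A*(-9 - 1*(-2)) = -3*(-9 - 1*(-2)) = -3*(-9 + 2) = -3*(-7) = 21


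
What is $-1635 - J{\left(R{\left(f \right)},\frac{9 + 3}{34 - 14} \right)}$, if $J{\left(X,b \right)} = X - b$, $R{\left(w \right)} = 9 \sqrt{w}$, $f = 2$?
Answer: $- \frac{8172}{5} - 9 \sqrt{2} \approx -1647.1$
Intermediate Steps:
$-1635 - J{\left(R{\left(f \right)},\frac{9 + 3}{34 - 14} \right)} = -1635 - \left(9 \sqrt{2} - \frac{9 + 3}{34 - 14}\right) = -1635 - \left(9 \sqrt{2} - \frac{12}{20}\right) = -1635 - \left(9 \sqrt{2} - 12 \cdot \frac{1}{20}\right) = -1635 - \left(9 \sqrt{2} - \frac{3}{5}\right) = -1635 - \left(- \frac{3}{5} + 9 \sqrt{2}\right) = -1635 + \left(\frac{3}{5} - 9 \sqrt{2}\right) = - \frac{8172}{5} - 9 \sqrt{2}$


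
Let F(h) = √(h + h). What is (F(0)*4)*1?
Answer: 0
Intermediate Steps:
F(h) = √2*√h (F(h) = √(2*h) = √2*√h)
(F(0)*4)*1 = ((√2*√0)*4)*1 = ((√2*0)*4)*1 = (0*4)*1 = 0*1 = 0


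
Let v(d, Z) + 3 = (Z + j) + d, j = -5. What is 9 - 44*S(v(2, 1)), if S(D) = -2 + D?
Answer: 317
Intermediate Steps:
v(d, Z) = -8 + Z + d (v(d, Z) = -3 + ((Z - 5) + d) = -3 + ((-5 + Z) + d) = -3 + (-5 + Z + d) = -8 + Z + d)
9 - 44*S(v(2, 1)) = 9 - 44*(-2 + (-8 + 1 + 2)) = 9 - 44*(-2 - 5) = 9 - 44*(-7) = 9 + 308 = 317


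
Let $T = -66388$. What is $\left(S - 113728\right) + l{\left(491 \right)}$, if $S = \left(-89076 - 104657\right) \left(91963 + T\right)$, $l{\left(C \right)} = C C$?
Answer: $-4954594122$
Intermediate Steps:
$l{\left(C \right)} = C^{2}$
$S = -4954721475$ ($S = \left(-89076 - 104657\right) \left(91963 - 66388\right) = \left(-193733\right) 25575 = -4954721475$)
$\left(S - 113728\right) + l{\left(491 \right)} = \left(-4954721475 - 113728\right) + 491^{2} = -4954835203 + 241081 = -4954594122$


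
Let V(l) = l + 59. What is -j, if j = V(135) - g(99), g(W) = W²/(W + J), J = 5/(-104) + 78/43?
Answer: -43591178/450625 ≈ -96.735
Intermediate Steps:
V(l) = 59 + l
J = 7897/4472 (J = 5*(-1/104) + 78*(1/43) = -5/104 + 78/43 = 7897/4472 ≈ 1.7659)
g(W) = W²/(7897/4472 + W) (g(W) = W²/(W + 7897/4472) = W²/(7897/4472 + W))
j = 43591178/450625 (j = (59 + 135) - 4472*99²/(7897 + 4472*99) = 194 - 4472*9801/(7897 + 442728) = 194 - 4472*9801/450625 = 194 - 1*43830072/450625 = 194 - 43830072/450625 = 43591178/450625 ≈ 96.735)
-j = -1*43591178/450625 = -43591178/450625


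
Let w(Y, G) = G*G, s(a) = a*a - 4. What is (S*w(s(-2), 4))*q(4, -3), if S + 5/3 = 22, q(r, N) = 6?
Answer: 1952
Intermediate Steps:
s(a) = -4 + a² (s(a) = a² - 4 = -4 + a²)
w(Y, G) = G²
S = 61/3 (S = -5/3 + 22 = 61/3 ≈ 20.333)
(S*w(s(-2), 4))*q(4, -3) = ((61/3)*4²)*6 = ((61/3)*16)*6 = (976/3)*6 = 1952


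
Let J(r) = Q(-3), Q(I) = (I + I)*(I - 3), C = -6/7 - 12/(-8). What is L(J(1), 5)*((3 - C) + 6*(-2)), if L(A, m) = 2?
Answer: -135/7 ≈ -19.286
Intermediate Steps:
C = 9/14 (C = -6*⅐ - 12*(-⅛) = -6/7 + 3/2 = 9/14 ≈ 0.64286)
Q(I) = 2*I*(-3 + I) (Q(I) = (2*I)*(-3 + I) = 2*I*(-3 + I))
J(r) = 36 (J(r) = 2*(-3)*(-3 - 3) = 2*(-3)*(-6) = 36)
L(J(1), 5)*((3 - C) + 6*(-2)) = 2*((3 - 1*9/14) + 6*(-2)) = 2*((3 - 9/14) - 12) = 2*(33/14 - 12) = 2*(-135/14) = -135/7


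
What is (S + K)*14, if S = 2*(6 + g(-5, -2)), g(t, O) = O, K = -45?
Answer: -518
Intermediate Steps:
S = 8 (S = 2*(6 - 2) = 2*4 = 8)
(S + K)*14 = (8 - 45)*14 = -37*14 = -518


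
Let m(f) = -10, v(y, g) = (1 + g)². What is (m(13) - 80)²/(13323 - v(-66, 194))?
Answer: -1350/4117 ≈ -0.32791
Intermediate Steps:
(m(13) - 80)²/(13323 - v(-66, 194)) = (-10 - 80)²/(13323 - (1 + 194)²) = (-90)²/(13323 - 1*195²) = 8100/(13323 - 1*38025) = 8100/(13323 - 38025) = 8100/(-24702) = 8100*(-1/24702) = -1350/4117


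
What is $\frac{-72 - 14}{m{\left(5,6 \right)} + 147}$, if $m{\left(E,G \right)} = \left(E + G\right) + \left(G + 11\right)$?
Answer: $- \frac{86}{175} \approx -0.49143$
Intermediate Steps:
$m{\left(E,G \right)} = 11 + E + 2 G$ ($m{\left(E,G \right)} = \left(E + G\right) + \left(11 + G\right) = 11 + E + 2 G$)
$\frac{-72 - 14}{m{\left(5,6 \right)} + 147} = \frac{-72 - 14}{\left(11 + 5 + 2 \cdot 6\right) + 147} = \frac{1}{\left(11 + 5 + 12\right) + 147} \left(-86\right) = \frac{1}{28 + 147} \left(-86\right) = \frac{1}{175} \left(-86\right) = - \frac{86}{175}$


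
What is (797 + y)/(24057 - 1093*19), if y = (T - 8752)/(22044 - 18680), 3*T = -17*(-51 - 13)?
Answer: 2004539/8300670 ≈ 0.24149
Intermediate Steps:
T = 1088/3 (T = (-17*(-51 - 13))/3 = (-17*(-64))/3 = (⅓)*1088 = 1088/3 ≈ 362.67)
y = -6292/2523 (y = (1088/3 - 8752)/(22044 - 18680) = -25168/3/3364 = -25168/3*1/3364 = -6292/2523 ≈ -2.4939)
(797 + y)/(24057 - 1093*19) = (797 - 6292/2523)/(24057 - 1093*19) = 2004539/(2523*(24057 - 20767)) = (2004539/2523)/3290 = (2004539/2523)*(1/3290) = 2004539/8300670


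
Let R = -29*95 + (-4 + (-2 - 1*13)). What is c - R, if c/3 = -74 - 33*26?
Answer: -22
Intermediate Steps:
R = -2774 (R = -2755 + (-4 + (-2 - 13)) = -2755 + (-4 - 15) = -2755 - 19 = -2774)
c = -2796 (c = 3*(-74 - 33*26) = 3*(-74 - 858) = 3*(-932) = -2796)
c - R = -2796 - 1*(-2774) = -2796 + 2774 = -22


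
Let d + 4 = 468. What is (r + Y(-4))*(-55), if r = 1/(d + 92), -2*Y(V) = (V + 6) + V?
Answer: -30635/556 ≈ -55.099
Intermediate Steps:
d = 464 (d = -4 + 468 = 464)
Y(V) = -3 - V (Y(V) = -((V + 6) + V)/2 = -((6 + V) + V)/2 = -(6 + 2*V)/2 = -3 - V)
r = 1/556 (r = 1/(464 + 92) = 1/556 ≈ 0.0017986)
(r + Y(-4))*(-55) = (1/556 + (-3 - 1*(-4)))*(-55) = (1/556 + (-3 + 4))*(-55) = (1/556 + 1)*(-55) = (557/556)*(-55) = -30635/556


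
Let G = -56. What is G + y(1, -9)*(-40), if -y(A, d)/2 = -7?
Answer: -616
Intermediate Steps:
y(A, d) = 14 (y(A, d) = -2*(-7) = 14)
G + y(1, -9)*(-40) = -56 + 14*(-40) = -56 - 560 = -616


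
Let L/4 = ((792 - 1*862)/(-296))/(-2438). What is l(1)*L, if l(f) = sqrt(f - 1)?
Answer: 0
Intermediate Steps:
l(f) = sqrt(-1 + f)
L = -35/90206 (L = 4*(((792 - 1*862)/(-296))/(-2438)) = 4*(((792 - 862)*(-1/296))*(-1/2438)) = 4*(-70*(-1/296)*(-1/2438)) = 4*((35/148)*(-1/2438)) = 4*(-35/360824) = -35/90206 ≈ -0.00038800)
l(1)*L = sqrt(-1 + 1)*(-35/90206) = sqrt(0)*(-35/90206) = 0*(-35/90206) = 0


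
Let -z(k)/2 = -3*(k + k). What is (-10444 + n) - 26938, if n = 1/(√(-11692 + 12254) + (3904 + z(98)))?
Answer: -482336915518/12902919 - √562/25805838 ≈ -37382.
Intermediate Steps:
z(k) = 12*k (z(k) = -(-6)*(k + k) = -(-6)*2*k = -(-12)*k = 12*k)
n = 1/(5080 + √562) (n = 1/(√(-11692 + 12254) + (3904 + 12*98)) = 1/(√562 + (3904 + 1176)) = 1/(√562 + 5080) = 1/(5080 + √562) ≈ 0.00019594)
(-10444 + n) - 26938 = (-10444 + (2540/12902919 - √562/25805838)) - 26938 = (-134758083496/12902919 - √562/25805838) - 26938 = -482336915518/12902919 - √562/25805838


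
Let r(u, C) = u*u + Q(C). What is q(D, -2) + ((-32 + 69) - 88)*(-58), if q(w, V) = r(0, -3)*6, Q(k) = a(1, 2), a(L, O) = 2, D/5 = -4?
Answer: 2970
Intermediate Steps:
D = -20 (D = 5*(-4) = -20)
Q(k) = 2
r(u, C) = 2 + u² (r(u, C) = u*u + 2 = u² + 2 = 2 + u²)
q(w, V) = 12 (q(w, V) = (2 + 0²)*6 = (2 + 0)*6 = 2*6 = 12)
q(D, -2) + ((-32 + 69) - 88)*(-58) = 12 + ((-32 + 69) - 88)*(-58) = 12 + (37 - 88)*(-58) = 12 - 51*(-58) = 12 + 2958 = 2970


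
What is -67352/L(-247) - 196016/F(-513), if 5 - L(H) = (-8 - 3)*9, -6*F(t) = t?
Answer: -6536065/2223 ≈ -2940.2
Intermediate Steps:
F(t) = -t/6
L(H) = 104 (L(H) = 5 - (-8 - 3)*9 = 5 - (-11)*9 = 5 - 1*(-99) = 5 + 99 = 104)
-67352/L(-247) - 196016/F(-513) = -67352/104 - 196016/((-⅙*(-513))) = -67352*1/104 - 196016/171/2 = -8419/13 - 196016*2/171 = -8419/13 - 392032/171 = -6536065/2223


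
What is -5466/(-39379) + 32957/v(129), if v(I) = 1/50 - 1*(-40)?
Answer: 64901622616/78797379 ≈ 823.65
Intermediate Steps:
v(I) = 2001/50 (v(I) = 1/50 + 40 = 2001/50)
-5466/(-39379) + 32957/v(129) = -5466/(-39379) + 32957/(2001/50) = -5466*(-1/39379) + 32957*(50/2001) = 5466/39379 + 1647850/2001 = 64901622616/78797379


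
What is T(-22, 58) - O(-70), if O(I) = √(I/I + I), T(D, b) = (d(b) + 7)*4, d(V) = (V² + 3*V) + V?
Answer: 14412 - I*√69 ≈ 14412.0 - 8.3066*I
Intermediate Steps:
d(V) = V² + 4*V
T(D, b) = 28 + 4*b*(4 + b) (T(D, b) = (b*(4 + b) + 7)*4 = (7 + b*(4 + b))*4 = 28 + 4*b*(4 + b))
O(I) = √(1 + I)
T(-22, 58) - O(-70) = (28 + 4*58*(4 + 58)) - √(1 - 70) = (28 + 4*58*62) - √(-69) = (28 + 14384) - I*√69 = 14412 - I*√69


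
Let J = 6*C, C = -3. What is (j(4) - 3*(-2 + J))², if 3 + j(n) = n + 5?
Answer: 4356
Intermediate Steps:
j(n) = 2 + n (j(n) = -3 + (n + 5) = -3 + (5 + n) = 2 + n)
J = -18 (J = 6*(-3) = -18)
(j(4) - 3*(-2 + J))² = ((2 + 4) - 3*(-2 - 18))² = (6 - 3*(-20))² = (6 + 60)² = 66² = 4356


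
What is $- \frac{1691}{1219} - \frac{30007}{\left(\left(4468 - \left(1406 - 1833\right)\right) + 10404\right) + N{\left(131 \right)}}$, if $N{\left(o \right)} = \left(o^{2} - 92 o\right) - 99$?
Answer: $- \frac{3083524}{1076377} \approx -2.8647$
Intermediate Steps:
$N{\left(o \right)} = -99 + o^{2} - 92 o$
$- \frac{1691}{1219} - \frac{30007}{\left(\left(4468 - \left(1406 - 1833\right)\right) + 10404\right) + N{\left(131 \right)}} = - \frac{1691}{1219} - \frac{30007}{\left(\left(4468 - \left(1406 - 1833\right)\right) + 10404\right) - \left(12151 - 17161\right)} = \left(-1691\right) \frac{1}{1219} - \frac{30007}{\left(\left(4468 - \left(1406 - 1833\right)\right) + 10404\right) - -5010} = - \frac{1691}{1219} - \frac{30007}{\left(\left(4468 - -427\right) + 10404\right) + 5010} = - \frac{1691}{1219} - \frac{30007}{\left(\left(4468 + 427\right) + 10404\right) + 5010} = - \frac{1691}{1219} - \frac{30007}{\left(4895 + 10404\right) + 5010} = - \frac{1691}{1219} - \frac{30007}{15299 + 5010} = - \frac{1691}{1219} - \frac{30007}{20309} = - \frac{3083524}{1076377}$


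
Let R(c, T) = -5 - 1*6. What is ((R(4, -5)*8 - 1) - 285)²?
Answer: 139876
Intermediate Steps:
R(c, T) = -11 (R(c, T) = -5 - 6 = -11)
((R(4, -5)*8 - 1) - 285)² = ((-11*8 - 1) - 285)² = ((-88 - 1) - 285)² = (-89 - 285)² = (-374)² = 139876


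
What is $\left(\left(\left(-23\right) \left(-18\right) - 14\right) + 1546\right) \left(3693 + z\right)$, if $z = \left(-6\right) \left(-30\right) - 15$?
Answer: $7507668$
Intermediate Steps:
$z = 165$ ($z = 180 - 15 = 165$)
$\left(\left(\left(-23\right) \left(-18\right) - 14\right) + 1546\right) \left(3693 + z\right) = \left(\left(\left(-23\right) \left(-18\right) - 14\right) + 1546\right) \left(3693 + 165\right) = \left(\left(414 - 14\right) + 1546\right) 3858 = \left(400 + 1546\right) 3858 = 1946 \cdot 3858 = 7507668$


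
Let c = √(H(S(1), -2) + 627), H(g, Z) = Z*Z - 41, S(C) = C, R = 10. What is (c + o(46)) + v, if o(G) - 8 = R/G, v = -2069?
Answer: -47398/23 + √590 ≈ -2036.5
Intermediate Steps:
H(g, Z) = -41 + Z² (H(g, Z) = Z² - 41 = -41 + Z²)
c = √590 (c = √((-41 + (-2)²) + 627) = √((-41 + 4) + 627) = √(-37 + 627) = √590 ≈ 24.290)
o(G) = 8 + 10/G
(c + o(46)) + v = (√590 + (8 + 10/46)) - 2069 = (√590 + (8 + 10*(1/46))) - 2069 = (√590 + (8 + 5/23)) - 2069 = (√590 + 189/23) - 2069 = (189/23 + √590) - 2069 = -47398/23 + √590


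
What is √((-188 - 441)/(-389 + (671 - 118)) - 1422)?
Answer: I*√9587317/82 ≈ 37.76*I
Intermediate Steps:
√((-188 - 441)/(-389 + (671 - 118)) - 1422) = √(-629/(-389 + 553) - 1422) = √(-629/164 - 1422) = √(-233837/164) = I*√9587317/82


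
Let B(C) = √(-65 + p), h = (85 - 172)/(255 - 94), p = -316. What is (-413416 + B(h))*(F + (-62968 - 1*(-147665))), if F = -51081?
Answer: -13897392256 + 33616*I*√381 ≈ -1.3897e+10 + 6.5616e+5*I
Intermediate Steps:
h = -87/161 ≈ -0.54037
B(C) = I*√381 (B(C) = √(-65 - 316) = √(-381) = I*√381)
(-413416 + B(h))*(F + (-62968 - 1*(-147665))) = (-413416 + I*√381)*(-51081 + (-62968 - 1*(-147665))) = (-413416 + I*√381)*(-51081 + (-62968 + 147665)) = (-413416 + I*√381)*(-51081 + 84697) = (-413416 + I*√381)*33616 = -13897392256 + 33616*I*√381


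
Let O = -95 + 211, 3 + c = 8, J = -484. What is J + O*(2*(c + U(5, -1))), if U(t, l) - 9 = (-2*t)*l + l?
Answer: 4852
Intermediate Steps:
c = 5 (c = -3 + 8 = 5)
U(t, l) = 9 + l - 2*l*t (U(t, l) = 9 + ((-2*t)*l + l) = 9 + (-2*l*t + l) = 9 + (l - 2*l*t) = 9 + l - 2*l*t)
O = 116
J + O*(2*(c + U(5, -1))) = -484 + 116*(2*(5 + (9 - 1 - 2*(-1)*5))) = -484 + 116*(2*(5 + (9 - 1 + 10))) = -484 + 116*(2*(5 + 18)) = -484 + 116*(2*23) = -484 + 116*46 = -484 + 5336 = 4852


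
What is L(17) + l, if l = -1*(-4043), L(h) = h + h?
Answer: 4077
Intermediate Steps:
L(h) = 2*h
l = 4043
L(17) + l = 2*17 + 4043 = 34 + 4043 = 4077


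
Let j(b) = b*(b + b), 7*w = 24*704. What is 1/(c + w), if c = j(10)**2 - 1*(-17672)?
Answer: 7/420600 ≈ 1.6643e-5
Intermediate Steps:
w = 16896/7 (w = (24*704)/7 = (1/7)*16896 = 16896/7 ≈ 2413.7)
j(b) = 2*b**2 (j(b) = b*(2*b) = 2*b**2)
c = 57672 (c = (2*10**2)**2 - 1*(-17672) = (2*100)**2 + 17672 = 200**2 + 17672 = 40000 + 17672 = 57672)
1/(c + w) = 1/(57672 + 16896/7) = 1/(420600/7) = 7/420600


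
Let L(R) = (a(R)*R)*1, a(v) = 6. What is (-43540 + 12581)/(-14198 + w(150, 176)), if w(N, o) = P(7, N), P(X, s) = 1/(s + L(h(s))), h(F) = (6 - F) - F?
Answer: 49967826/22915573 ≈ 2.1805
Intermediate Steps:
h(F) = 6 - 2*F
L(R) = 6*R (L(R) = (6*R)*1 = 6*R)
P(X, s) = 1/(36 - 11*s) (P(X, s) = 1/(s + 6*(6 - 2*s)) = 1/(s + (36 - 12*s)) = 1/(36 - 11*s))
w(N, o) = 1/(36 - 11*N)
(-43540 + 12581)/(-14198 + w(150, 176)) = (-43540 + 12581)/(-14198 + 1/(36 - 11*150)) = -30959/(-14198 + 1/(36 - 1650)) = -30959/(-14198 + 1/(-1614)) = -30959/(-14198 - 1/1614) = -30959/(-22915573/1614) = -30959*(-1614/22915573) = 49967826/22915573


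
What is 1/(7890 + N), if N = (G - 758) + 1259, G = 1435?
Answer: 1/9826 ≈ 0.00010177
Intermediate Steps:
N = 1936 (N = (1435 - 758) + 1259 = 677 + 1259 = 1936)
1/(7890 + N) = 1/(7890 + 1936) = 1/9826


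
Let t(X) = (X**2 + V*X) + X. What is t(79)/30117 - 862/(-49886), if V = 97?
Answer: 120586132/250402777 ≈ 0.48157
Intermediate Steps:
t(X) = X**2 + 98*X (t(X) = (X**2 + 97*X) + X = X**2 + 98*X)
t(79)/30117 - 862/(-49886) = (79*(98 + 79))/30117 - 862/(-49886) = (79*177)*(1/30117) - 862*(-1/49886) = 13983*(1/30117) + 431/24943 = 4661/10039 + 431/24943 = 120586132/250402777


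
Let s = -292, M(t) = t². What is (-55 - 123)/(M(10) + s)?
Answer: 89/96 ≈ 0.92708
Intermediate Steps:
(-55 - 123)/(M(10) + s) = (-55 - 123)/(10² - 292) = -178/(100 - 292) = -178/(-192) = -178*(-1/192) = 89/96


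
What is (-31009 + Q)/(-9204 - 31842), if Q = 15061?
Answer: 2658/6841 ≈ 0.38854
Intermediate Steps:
(-31009 + Q)/(-9204 - 31842) = (-31009 + 15061)/(-9204 - 31842) = -15948/(-41046) = -15948*(-1/41046) = 2658/6841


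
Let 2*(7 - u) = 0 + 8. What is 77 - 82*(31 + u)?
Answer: -2711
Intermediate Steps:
u = 3 (u = 7 - (0 + 8)/2 = 7 - ½*8 = 7 - 4 = 3)
77 - 82*(31 + u) = 77 - 82*(31 + 3) = 77 - 82*34 = 77 - 2788 = -2711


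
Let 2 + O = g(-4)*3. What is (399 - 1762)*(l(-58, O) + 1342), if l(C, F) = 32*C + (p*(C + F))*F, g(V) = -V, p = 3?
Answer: 2663302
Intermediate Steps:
O = 10 (O = -2 - 1*(-4)*3 = -2 + 4*3 = -2 + 12 = 10)
l(C, F) = 32*C + F*(3*C + 3*F) (l(C, F) = 32*C + (3*(C + F))*F = 32*C + (3*C + 3*F)*F = 32*C + F*(3*C + 3*F))
(399 - 1762)*(l(-58, O) + 1342) = (399 - 1762)*((3*10² + 32*(-58) + 3*(-58)*10) + 1342) = -1363*((3*100 - 1856 - 1740) + 1342) = -1363*((300 - 1856 - 1740) + 1342) = -1363*(-3296 + 1342) = -1363*(-1954) = 2663302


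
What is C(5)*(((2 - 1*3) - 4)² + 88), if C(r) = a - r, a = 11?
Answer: 678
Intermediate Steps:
C(r) = 11 - r
C(5)*(((2 - 1*3) - 4)² + 88) = (11 - 1*5)*(((2 - 1*3) - 4)² + 88) = (11 - 5)*(((2 - 3) - 4)² + 88) = 6*((-1 - 4)² + 88) = 6*((-5)² + 88) = 6*(25 + 88) = 6*113 = 678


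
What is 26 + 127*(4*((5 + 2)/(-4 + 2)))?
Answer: -1752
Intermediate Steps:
26 + 127*(4*((5 + 2)/(-4 + 2))) = 26 + 127*(4*(7/(-2))) = 26 + 127*(4*(7*(-½))) = 26 + 127*(4*(-7/2)) = 26 + 127*(-14) = 26 - 1778 = -1752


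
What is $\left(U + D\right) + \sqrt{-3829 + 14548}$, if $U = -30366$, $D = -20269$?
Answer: $-50635 + 3 \sqrt{1191} \approx -50532.0$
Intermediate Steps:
$\left(U + D\right) + \sqrt{-3829 + 14548} = \left(-30366 - 20269\right) + \sqrt{-3829 + 14548} = -50635 + \sqrt{10719} = -50635 + 3 \sqrt{1191}$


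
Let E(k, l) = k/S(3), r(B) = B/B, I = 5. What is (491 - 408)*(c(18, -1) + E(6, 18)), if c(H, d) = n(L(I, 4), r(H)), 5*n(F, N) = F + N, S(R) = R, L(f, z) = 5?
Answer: 1328/5 ≈ 265.60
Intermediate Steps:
r(B) = 1
n(F, N) = F/5 + N/5 (n(F, N) = (F + N)/5 = F/5 + N/5)
c(H, d) = 6/5 (c(H, d) = (1/5)*5 + (1/5)*1 = 1 + 1/5 = 6/5)
E(k, l) = k/3
(491 - 408)*(c(18, -1) + E(6, 18)) = (491 - 408)*(6/5 + (1/3)*6) = 83*(6/5 + 2) = 83*(16/5) = 1328/5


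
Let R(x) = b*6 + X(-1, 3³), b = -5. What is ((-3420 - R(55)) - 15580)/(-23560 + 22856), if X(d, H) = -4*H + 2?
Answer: 1179/44 ≈ 26.795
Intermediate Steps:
X(d, H) = 2 - 4*H
R(x) = -136 (R(x) = -5*6 + (2 - 4*3³) = -30 + (2 - 4*27) = -30 + (2 - 108) = -30 - 106 = -136)
((-3420 - R(55)) - 15580)/(-23560 + 22856) = ((-3420 - 1*(-136)) - 15580)/(-23560 + 22856) = ((-3420 + 136) - 15580)/(-704) = (-3284 - 15580)*(-1/704) = -18864*(-1/704) = 1179/44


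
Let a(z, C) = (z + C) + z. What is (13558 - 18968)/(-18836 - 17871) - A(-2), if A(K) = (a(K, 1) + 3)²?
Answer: 5410/36707 ≈ 0.14738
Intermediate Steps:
a(z, C) = C + 2*z (a(z, C) = (C + z) + z = C + 2*z)
A(K) = (4 + 2*K)² (A(K) = ((1 + 2*K) + 3)² = (4 + 2*K)²)
(13558 - 18968)/(-18836 - 17871) - A(-2) = (13558 - 18968)/(-18836 - 17871) - 4*(2 - 2)² = -5410/(-36707) - 4*0² = -5410*(-1/36707) - 4*0 = 5410/36707 - 1*0 = 5410/36707 + 0 = 5410/36707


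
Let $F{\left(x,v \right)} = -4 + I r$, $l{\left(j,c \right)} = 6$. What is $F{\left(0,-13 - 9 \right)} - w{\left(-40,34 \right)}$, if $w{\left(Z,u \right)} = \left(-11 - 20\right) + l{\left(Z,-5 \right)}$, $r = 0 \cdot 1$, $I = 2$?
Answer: $21$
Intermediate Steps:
$r = 0$
$F{\left(x,v \right)} = -4$ ($F{\left(x,v \right)} = -4 + 2 \cdot 0 = -4 + 0 = -4$)
$w{\left(Z,u \right)} = -25$ ($w{\left(Z,u \right)} = \left(-11 - 20\right) + 6 = -31 + 6 = -25$)
$F{\left(0,-13 - 9 \right)} - w{\left(-40,34 \right)} = -4 - -25 = -4 + 25 = 21$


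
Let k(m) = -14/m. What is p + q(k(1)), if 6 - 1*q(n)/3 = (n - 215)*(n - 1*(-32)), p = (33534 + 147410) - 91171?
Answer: 102157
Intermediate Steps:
p = 89773 (p = 180944 - 91171 = 89773)
q(n) = 18 - 3*(-215 + n)*(32 + n) (q(n) = 18 - 3*(n - 215)*(n - 1*(-32)) = 18 - 3*(-215 + n)*(n + 32) = 18 - 3*(-215 + n)*(32 + n))
p + q(k(1)) = 89773 + (20658 - 3*(-14/1)² + 549*(-14/1)) = 89773 + (20658 - 3*(-14*1)² + 549*(-14*1)) = 89773 + (20658 - 3*(-14)² + 549*(-14)) = 89773 + (20658 - 3*196 - 7686) = 89773 + (20658 - 588 - 7686) = 89773 + 12384 = 102157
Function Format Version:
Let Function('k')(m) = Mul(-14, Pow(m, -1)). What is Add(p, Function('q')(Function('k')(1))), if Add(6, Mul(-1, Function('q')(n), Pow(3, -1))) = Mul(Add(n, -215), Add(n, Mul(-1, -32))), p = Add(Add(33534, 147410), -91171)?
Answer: 102157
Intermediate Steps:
p = 89773 (p = Add(180944, -91171) = 89773)
Function('q')(n) = Add(18, Mul(-3, Add(-215, n), Add(32, n))) (Function('q')(n) = Add(18, Mul(-3, Mul(Add(n, -215), Add(n, Mul(-1, -32))))) = Add(18, Mul(-3, Mul(Add(-215, n), Add(n, 32)))) = Add(18, Mul(-3, Mul(Add(-215, n), Add(32, n)))) = Add(18, Mul(-3, Add(-215, n), Add(32, n))))
Add(p, Function('q')(Function('k')(1))) = Add(89773, Add(20658, Mul(-3, Pow(Mul(-14, Pow(1, -1)), 2)), Mul(549, Mul(-14, Pow(1, -1))))) = Add(89773, Add(20658, Mul(-3, Pow(Mul(-14, 1), 2)), Mul(549, Mul(-14, 1)))) = Add(89773, Add(20658, Mul(-3, Pow(-14, 2)), Mul(549, -14))) = Add(89773, Add(20658, Mul(-3, 196), -7686)) = Add(89773, Add(20658, -588, -7686)) = Add(89773, 12384) = 102157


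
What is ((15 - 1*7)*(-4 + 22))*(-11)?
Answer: -1584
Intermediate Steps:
((15 - 1*7)*(-4 + 22))*(-11) = ((15 - 7)*18)*(-11) = (8*18)*(-11) = 144*(-11) = -1584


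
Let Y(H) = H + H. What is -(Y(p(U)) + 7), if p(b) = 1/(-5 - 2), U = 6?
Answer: -47/7 ≈ -6.7143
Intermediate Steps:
p(b) = -1/7 (p(b) = 1/(-7) = -1/7)
Y(H) = 2*H
-(Y(p(U)) + 7) = -(2*(-1/7) + 7) = -(-2/7 + 7) = -1*47/7 = -47/7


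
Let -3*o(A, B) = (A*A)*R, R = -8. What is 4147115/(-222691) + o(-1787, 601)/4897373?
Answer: -7891547256979/467400381747 ≈ -16.884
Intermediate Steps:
o(A, B) = 8*A²/3 (o(A, B) = -A*A*(-8)/3 = -A²*(-8)/3 = -(-8)*A²/3 = 8*A²/3)
4147115/(-222691) + o(-1787, 601)/4897373 = 4147115/(-222691) + ((8/3)*(-1787)²)/4897373 = 4147115*(-1/222691) + ((8/3)*3193369)*(1/4897373) = -592445/31813 + (25546952/3)*(1/4897373) = -592445/31813 + 25546952/14692119 = -7891547256979/467400381747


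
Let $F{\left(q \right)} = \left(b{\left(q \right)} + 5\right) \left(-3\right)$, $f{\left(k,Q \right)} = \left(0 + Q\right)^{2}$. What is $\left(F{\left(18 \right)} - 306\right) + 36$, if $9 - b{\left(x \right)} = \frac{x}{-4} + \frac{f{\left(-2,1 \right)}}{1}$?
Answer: $- \frac{645}{2} \approx -322.5$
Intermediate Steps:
$f{\left(k,Q \right)} = Q^{2}$
$b{\left(x \right)} = 8 + \frac{x}{4}$ ($b{\left(x \right)} = 9 - \left(\frac{x}{-4} + \frac{1^{2}}{1}\right) = 9 - \left(x \left(- \frac{1}{4}\right) + 1 \cdot 1\right) = 9 - \left(- \frac{x}{4} + 1\right) = 9 - \left(1 - \frac{x}{4}\right) = 9 + \left(-1 + \frac{x}{4}\right) = 8 + \frac{x}{4}$)
$F{\left(q \right)} = -39 - \frac{3 q}{4}$ ($F{\left(q \right)} = \left(\left(8 + \frac{q}{4}\right) + 5\right) \left(-3\right) = \left(13 + \frac{q}{4}\right) \left(-3\right) = -39 - \frac{3 q}{4}$)
$\left(F{\left(18 \right)} - 306\right) + 36 = \left(\left(-39 - \frac{27}{2}\right) - 306\right) + 36 = \left(- \frac{105}{2} - 306\right) + 36 = - \frac{717}{2} + 36 = - \frac{645}{2}$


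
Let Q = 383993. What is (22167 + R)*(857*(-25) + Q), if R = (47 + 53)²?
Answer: 11662724856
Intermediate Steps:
R = 10000 (R = 100² = 10000)
(22167 + R)*(857*(-25) + Q) = (22167 + 10000)*(857*(-25) + 383993) = 32167*(-21425 + 383993) = 32167*362568 = 11662724856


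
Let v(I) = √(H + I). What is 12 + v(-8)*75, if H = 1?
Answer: 12 + 75*I*√7 ≈ 12.0 + 198.43*I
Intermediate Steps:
v(I) = √(1 + I)
12 + v(-8)*75 = 12 + √(1 - 8)*75 = 12 + √(-7)*75 = 12 + (I*√7)*75 = 12 + 75*I*√7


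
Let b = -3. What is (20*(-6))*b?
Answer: 360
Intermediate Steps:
(20*(-6))*b = (20*(-6))*(-3) = -120*(-3) = 360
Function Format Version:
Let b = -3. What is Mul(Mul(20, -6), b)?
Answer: 360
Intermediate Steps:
Mul(Mul(20, -6), b) = Mul(Mul(20, -6), -3) = Mul(-120, -3) = 360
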